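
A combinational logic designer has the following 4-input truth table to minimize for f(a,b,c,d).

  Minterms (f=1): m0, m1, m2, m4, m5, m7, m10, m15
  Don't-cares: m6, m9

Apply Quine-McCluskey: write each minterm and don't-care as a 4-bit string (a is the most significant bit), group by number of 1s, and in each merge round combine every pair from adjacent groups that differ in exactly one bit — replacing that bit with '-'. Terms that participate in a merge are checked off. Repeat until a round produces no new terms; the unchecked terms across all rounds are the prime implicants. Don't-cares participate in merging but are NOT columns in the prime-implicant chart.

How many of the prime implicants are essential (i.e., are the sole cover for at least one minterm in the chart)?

2

Round 0: 0000✓ 0001✓ 0010✓ 0100✓ 0101✓ 0110✓ 0111✓ 1001✓ 1010✓ 1111✓
Round 1: -001 -010 -111 0-00✓ 0-01✓ 0-10✓ 00-0✓ 000-✓ 01-0✓ 01-1✓ 010-✓ 011-✓
Round 2: 0--0 0-0- 01--
PIs = {-001, -010, -111, 0--0, 0-0-, 01--}
Coverage chart:
  m0: 0--0,0-0-
  m1: -001,0-0-
  m2: -010,0--0
  m4: 0--0,0-0-,01--
  m5: 0-0-,01--
  m7: -111,01--
  m10: -010 ←essential
  m15: -111 ←essential
Essential: -010, -111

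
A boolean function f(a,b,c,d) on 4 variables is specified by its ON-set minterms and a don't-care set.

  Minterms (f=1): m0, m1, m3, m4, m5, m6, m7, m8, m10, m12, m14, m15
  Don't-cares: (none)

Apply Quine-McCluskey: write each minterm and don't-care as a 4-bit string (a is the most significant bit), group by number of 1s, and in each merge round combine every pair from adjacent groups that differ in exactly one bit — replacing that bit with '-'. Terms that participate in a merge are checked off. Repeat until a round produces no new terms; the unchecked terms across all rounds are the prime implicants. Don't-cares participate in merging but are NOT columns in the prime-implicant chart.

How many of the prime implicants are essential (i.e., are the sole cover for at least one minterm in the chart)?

size-2^0 implicants → 0000(✓)  0001(✓)  0011(✓)  0100(✓)  0101(✓)  0110(✓)  0111(✓)  1000(✓)  1010(✓)  1100(✓)  1110(✓)  1111(✓)
size-2^1 implicants → -000(✓)  -100(✓)  -110(✓)  -111(✓)  0-00(✓)  0-01(✓)  0-11(✓)  00-1(✓)  000-(✓)  01-0(✓)  01-1(✓)  010-(✓)  011-(✓)  1-00(✓)  1-10(✓)  10-0(✓)  11-0(✓)  111-(✓)
size-2^2 implicants → --00  -1-0  -11-  0--1  0-0-  01--  1--0
Unchecked terms (primes): --00, -1-0, -11-, 0--1, 0-0-, 01--, 1--0
Minterm coverage:
  m0 ⊆ --00,0-0-
  m1 ⊆ 0--1,0-0-
  m3 ⊆ 0--1 [E]
  m4 ⊆ --00,-1-0,0-0-,01--
  m5 ⊆ 0--1,0-0-,01--
  m6 ⊆ -1-0,-11-,01--
  m7 ⊆ -11-,0--1,01--
  m8 ⊆ --00,1--0
  m10 ⊆ 1--0 [E]
  m12 ⊆ --00,-1-0,1--0
  m14 ⊆ -1-0,-11-,1--0
  m15 ⊆ -11- [E]
E = {-11-, 0--1, 1--0}

3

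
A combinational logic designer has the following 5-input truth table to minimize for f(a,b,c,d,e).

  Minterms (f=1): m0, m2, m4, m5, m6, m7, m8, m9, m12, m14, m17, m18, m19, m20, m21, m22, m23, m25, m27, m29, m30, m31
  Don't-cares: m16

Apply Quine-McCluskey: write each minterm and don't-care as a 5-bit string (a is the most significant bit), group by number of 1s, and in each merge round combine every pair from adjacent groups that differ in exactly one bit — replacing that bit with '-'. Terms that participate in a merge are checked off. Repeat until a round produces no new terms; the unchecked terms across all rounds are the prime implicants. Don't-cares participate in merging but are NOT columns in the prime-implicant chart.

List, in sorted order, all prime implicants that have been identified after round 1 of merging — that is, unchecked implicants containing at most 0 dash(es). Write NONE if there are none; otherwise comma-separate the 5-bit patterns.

Round 0: 00000✓ 00010✓ 00100✓ 00101✓ 00110✓ 00111✓ 01000✓ 01001✓ 01100✓ 01110✓ 10000✓ 10001✓ 10010✓ 10011✓ 10100✓ 10101✓ 10110✓ 10111✓ 11001✓ 11011✓ 11101✓ 11110✓ 11111✓
Round 1: -0000✓ -0010✓ -0100✓ -0101✓ -0110✓ -0111✓ -1001 -1110✓ 0-000✓ 0-100✓ 0-110✓ 00-00✓ 00-10✓ 000-0✓ 001-0✓ 001-1✓ 0010-✓ 0011-✓ 01-00✓ 0100- 011-0✓ 1-001✓ 1-011✓ 1-101✓ 1-110✓ 1-111✓ 10-00✓ 10-01✓ 10-10✓ 10-11✓ 100-0✓ 100-1✓ 1000-✓ 1001-✓ 101-0✓ 101-1✓ 1010-✓ 1011-✓ 11-01✓ 11-11✓ 110-1✓ 111-1✓ 1111-✓
Round 2: --110 -0-00✓ -0-10✓ -00-0✓ -01-0✓ -01-1✓ -010-✓ -011-✓ 0--00 0-1-0 00--0✓ 001--✓ 1--01✓ 1--11✓ 1-0-1✓ 1-1-1✓ 1-11- 10--0✓ 10--1✓ 10-0-✓ 10-1-✓ 100--✓ 101--✓ 11--1✓
Round 3: -0--0 -01-- 1---1 10---
PIs = {--110, -0--0, -01--, -1001, 0--00, 0-1-0, 0100-, 1---1, 1-11-, 10---}

NONE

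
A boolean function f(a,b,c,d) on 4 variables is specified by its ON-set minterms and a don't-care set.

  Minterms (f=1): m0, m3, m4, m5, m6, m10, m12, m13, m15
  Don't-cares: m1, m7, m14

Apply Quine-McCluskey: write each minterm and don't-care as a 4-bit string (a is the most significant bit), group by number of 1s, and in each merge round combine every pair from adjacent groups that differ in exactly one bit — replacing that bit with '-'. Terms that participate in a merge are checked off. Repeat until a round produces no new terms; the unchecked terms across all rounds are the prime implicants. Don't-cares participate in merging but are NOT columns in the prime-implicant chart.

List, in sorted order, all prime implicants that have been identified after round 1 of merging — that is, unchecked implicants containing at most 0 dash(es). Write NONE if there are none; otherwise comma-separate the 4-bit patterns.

NONE

[col 0] 0000*, 0001*, 0011*, 0100*, 0101*, 0110*, 0111*, 1010*, 1100*, 1101*, 1110*, 1111*
[col 1] -100*, -101*, -110*, -111*, 0-00*, 0-01*, 0-11*, 00-1*, 000-*, 01-0*, 01-1*, 010-*, 011-*, 1-10, 11-0*, 11-1*, 110-*, 111-*
[col 2] -1-0*, -1-1*, -10-*, -11-*, 0--1, 0-0-, 01--*, 11--*
[col 3] -1--
Prime implicants: -1--, 0--1, 0-0-, 1-10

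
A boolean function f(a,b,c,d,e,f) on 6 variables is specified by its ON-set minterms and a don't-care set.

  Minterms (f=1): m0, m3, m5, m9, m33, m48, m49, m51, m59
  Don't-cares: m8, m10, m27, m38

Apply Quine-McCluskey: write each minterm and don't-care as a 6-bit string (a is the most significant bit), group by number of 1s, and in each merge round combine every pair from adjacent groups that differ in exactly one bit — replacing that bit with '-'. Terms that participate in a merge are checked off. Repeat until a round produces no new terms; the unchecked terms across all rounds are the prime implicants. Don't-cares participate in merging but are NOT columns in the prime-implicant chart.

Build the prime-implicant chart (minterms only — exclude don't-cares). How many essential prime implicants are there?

6

[col 0] 000000*, 000011, 000101, 001000*, 001001*, 001010*, 011011*, 100001*, 100110, 110000*, 110001*, 110011*, 111011*
[col 1] -11011, 00-000, 0010-0, 00100-, 1-0001, 11-011, 1100-1, 11000-
Prime implicants: -11011, 00-000, 000011, 000101, 0010-0, 00100-, 1-0001, 100110, 11-011, 1100-1, 11000-
PI chart (minterm → PIs covering it):
  0 | 00-000  (sole → essential)
  3 | 000011  (sole → essential)
  5 | 000101  (sole → essential)
  9 | 00100-  (sole → essential)
  33 | 1-0001  (sole → essential)
  48 | 11000-  (sole → essential)
  49 | 1-0001,1100-1,11000-
  51 | 11-011,1100-1
  59 | -11011,11-011
Essential prime implicants: 00-000, 000011, 000101, 00100-, 1-0001, 11000-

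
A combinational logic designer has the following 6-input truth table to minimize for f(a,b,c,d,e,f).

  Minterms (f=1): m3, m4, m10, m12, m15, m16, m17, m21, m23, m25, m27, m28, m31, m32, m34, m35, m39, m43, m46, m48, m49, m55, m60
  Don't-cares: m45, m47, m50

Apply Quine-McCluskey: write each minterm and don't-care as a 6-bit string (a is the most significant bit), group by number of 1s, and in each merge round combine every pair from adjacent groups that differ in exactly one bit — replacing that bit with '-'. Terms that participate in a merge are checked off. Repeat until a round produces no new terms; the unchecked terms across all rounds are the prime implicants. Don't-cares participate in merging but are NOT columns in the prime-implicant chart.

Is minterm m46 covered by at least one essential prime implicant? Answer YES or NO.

[col 0] 000011*, 000100*, 001010, 001100*, 001111*, 010000*, 010001*, 010101*, 010111*, 011001*, 011011*, 011100*, 011111*, 100000*, 100010*, 100011*, 100111*, 101011*, 101101*, 101110*, 101111*, 110000*, 110001*, 110010*, 110111*, 111100*
[col 1] -00011, -01111, -10000*, -10001*, -10111, -11100, 0-1100, 0-1111, 00-100, 01-001, 01-111, 010-01, 01000-*, 0101-1, 011-11, 0110-1, 1-0000*, 1-0010*, 1-0111, 10-011*, 10-111*, 100-11*, 1000-0*, 10001-, 101-11*, 1011-1, 10111-, 1100-0*, 11000-*
[col 2] -1000-, 1-00-0, 10--11
Prime implicants: -00011, -01111, -1000-, -10111, -11100, 0-1100, 0-1111, 00-100, 001010, 01-001, 01-111, 010-01, 0101-1, 011-11, 0110-1, 1-00-0, 1-0111, 10--11, 10001-, 1011-1, 10111-
PI chart (minterm → PIs covering it):
  3 | -00011  (sole → essential)
  4 | 00-100  (sole → essential)
  10 | 001010  (sole → essential)
  12 | 0-1100,00-100
  15 | -01111,0-1111
  16 | -1000-  (sole → essential)
  17 | -1000-,01-001,010-01
  21 | 010-01,0101-1
  23 | -10111,01-111,0101-1
  25 | 01-001,0110-1
  27 | 011-11,0110-1
  28 | -11100,0-1100
  31 | 0-1111,01-111,011-11
  32 | 1-00-0  (sole → essential)
  34 | 1-00-0,10001-
  35 | -00011,10--11,10001-
  39 | 1-0111,10--11
  43 | 10--11  (sole → essential)
  46 | 10111-  (sole → essential)
  48 | -1000-,1-00-0
  49 | -1000-  (sole → essential)
  55 | -10111,1-0111
  60 | -11100  (sole → essential)
Essential prime implicants: -00011, -1000-, -11100, 00-100, 001010, 1-00-0, 10--11, 10111-

YES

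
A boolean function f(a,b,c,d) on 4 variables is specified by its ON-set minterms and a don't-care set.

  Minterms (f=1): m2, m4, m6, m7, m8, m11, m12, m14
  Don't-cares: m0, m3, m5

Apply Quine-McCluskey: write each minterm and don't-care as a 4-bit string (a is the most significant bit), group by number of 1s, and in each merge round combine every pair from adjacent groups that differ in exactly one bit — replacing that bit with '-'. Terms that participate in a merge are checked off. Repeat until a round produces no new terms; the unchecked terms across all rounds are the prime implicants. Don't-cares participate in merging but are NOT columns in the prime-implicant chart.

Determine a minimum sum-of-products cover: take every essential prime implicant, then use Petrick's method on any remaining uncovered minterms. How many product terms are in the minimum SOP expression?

4

Round 0: 0000✓ 0010✓ 0011✓ 0100✓ 0101✓ 0110✓ 0111✓ 1000✓ 1011✓ 1100✓ 1110✓
Round 1: -000✓ -011 -100✓ -110✓ 0-00✓ 0-10✓ 0-11✓ 00-0✓ 001-✓ 01-0✓ 01-1✓ 010-✓ 011-✓ 1-00✓ 11-0✓
Round 2: --00 -1-0 0--0 0-1- 01--
PIs = {--00, -011, -1-0, 0--0, 0-1-, 01--}
Coverage chart:
  m2: 0--0,0-1-
  m4: --00,-1-0,0--0,01--
  m6: -1-0,0--0,0-1-,01--
  m7: 0-1-,01--
  m8: --00 ←essential
  m11: -011 ←essential
  m12: --00,-1-0
  m14: -1-0 ←essential
Essential: --00, -011, -1-0
Petrick residual → 0-1-
Min cover (4 terms): c'd' + b'cd + bd' + a'c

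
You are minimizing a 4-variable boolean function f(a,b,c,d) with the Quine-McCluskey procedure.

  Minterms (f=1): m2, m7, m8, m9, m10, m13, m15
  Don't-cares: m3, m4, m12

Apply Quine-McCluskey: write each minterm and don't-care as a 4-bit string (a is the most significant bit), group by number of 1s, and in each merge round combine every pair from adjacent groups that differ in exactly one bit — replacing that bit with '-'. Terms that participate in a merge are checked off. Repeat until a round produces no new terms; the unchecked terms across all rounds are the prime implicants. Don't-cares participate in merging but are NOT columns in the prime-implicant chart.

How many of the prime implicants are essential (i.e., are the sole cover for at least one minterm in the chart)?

1

size-2^0 implicants → 0010(✓)  0011(✓)  0100(✓)  0111(✓)  1000(✓)  1001(✓)  1010(✓)  1100(✓)  1101(✓)  1111(✓)
size-2^1 implicants → -010  -100  -111  0-11  001-  1-00(✓)  1-01(✓)  10-0  100-(✓)  11-1  110-(✓)
size-2^2 implicants → 1-0-
Unchecked terms (primes): -010, -100, -111, 0-11, 001-, 1-0-, 10-0, 11-1
Minterm coverage:
  m2 ⊆ -010,001-
  m7 ⊆ -111,0-11
  m8 ⊆ 1-0-,10-0
  m9 ⊆ 1-0- [E]
  m10 ⊆ -010,10-0
  m13 ⊆ 1-0-,11-1
  m15 ⊆ -111,11-1
E = {1-0-}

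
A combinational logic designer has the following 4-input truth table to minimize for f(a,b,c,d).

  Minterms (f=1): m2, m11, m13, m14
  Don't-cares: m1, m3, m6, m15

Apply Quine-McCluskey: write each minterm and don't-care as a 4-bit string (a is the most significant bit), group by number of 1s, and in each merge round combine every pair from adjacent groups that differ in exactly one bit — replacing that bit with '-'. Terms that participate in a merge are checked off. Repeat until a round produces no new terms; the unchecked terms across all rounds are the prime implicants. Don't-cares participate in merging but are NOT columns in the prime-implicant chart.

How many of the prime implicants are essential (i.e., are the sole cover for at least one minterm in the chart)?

1

Round 0: 0001✓ 0010✓ 0011✓ 0110✓ 1011✓ 1101✓ 1110✓ 1111✓
Round 1: -011 -110 0-10 00-1 001- 1-11 11-1 111-
PIs = {-011, -110, 0-10, 00-1, 001-, 1-11, 11-1, 111-}
Coverage chart:
  m2: 0-10,001-
  m11: -011,1-11
  m13: 11-1 ←essential
  m14: -110,111-
Essential: 11-1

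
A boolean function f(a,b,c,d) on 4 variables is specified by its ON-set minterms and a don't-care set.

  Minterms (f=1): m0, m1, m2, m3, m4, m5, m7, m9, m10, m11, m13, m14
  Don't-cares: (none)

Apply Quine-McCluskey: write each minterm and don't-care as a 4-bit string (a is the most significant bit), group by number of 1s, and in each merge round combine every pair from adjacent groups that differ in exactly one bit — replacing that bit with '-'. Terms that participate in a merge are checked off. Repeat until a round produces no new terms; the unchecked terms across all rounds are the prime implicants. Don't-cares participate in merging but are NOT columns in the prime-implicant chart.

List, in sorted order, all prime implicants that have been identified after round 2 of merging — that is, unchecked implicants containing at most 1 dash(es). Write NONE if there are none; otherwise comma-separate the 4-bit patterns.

1-10

size-2^0 implicants → 0000(✓)  0001(✓)  0010(✓)  0011(✓)  0100(✓)  0101(✓)  0111(✓)  1001(✓)  1010(✓)  1011(✓)  1101(✓)  1110(✓)
size-2^1 implicants → -001(✓)  -010(✓)  -011(✓)  -101(✓)  0-00(✓)  0-01(✓)  0-11(✓)  00-0(✓)  00-1(✓)  000-(✓)  001-(✓)  01-1(✓)  010-(✓)  1-01(✓)  1-10  10-1(✓)  101-(✓)
size-2^2 implicants → --01  -0-1  -01-  0--1  0-0-  00--
Unchecked terms (primes): --01, -0-1, -01-, 0--1, 0-0-, 00--, 1-10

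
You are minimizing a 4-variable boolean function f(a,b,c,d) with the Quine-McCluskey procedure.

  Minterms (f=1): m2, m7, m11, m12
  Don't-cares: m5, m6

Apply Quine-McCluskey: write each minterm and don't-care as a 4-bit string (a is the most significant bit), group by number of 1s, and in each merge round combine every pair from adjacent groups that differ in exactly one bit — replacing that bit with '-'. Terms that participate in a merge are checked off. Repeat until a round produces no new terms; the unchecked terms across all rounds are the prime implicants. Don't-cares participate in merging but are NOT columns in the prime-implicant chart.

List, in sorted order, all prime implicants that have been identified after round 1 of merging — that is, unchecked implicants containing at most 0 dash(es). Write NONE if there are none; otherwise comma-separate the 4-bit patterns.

[col 0] 0010*, 0101*, 0110*, 0111*, 1011, 1100
[col 1] 0-10, 01-1, 011-
Prime implicants: 0-10, 01-1, 011-, 1011, 1100

1011, 1100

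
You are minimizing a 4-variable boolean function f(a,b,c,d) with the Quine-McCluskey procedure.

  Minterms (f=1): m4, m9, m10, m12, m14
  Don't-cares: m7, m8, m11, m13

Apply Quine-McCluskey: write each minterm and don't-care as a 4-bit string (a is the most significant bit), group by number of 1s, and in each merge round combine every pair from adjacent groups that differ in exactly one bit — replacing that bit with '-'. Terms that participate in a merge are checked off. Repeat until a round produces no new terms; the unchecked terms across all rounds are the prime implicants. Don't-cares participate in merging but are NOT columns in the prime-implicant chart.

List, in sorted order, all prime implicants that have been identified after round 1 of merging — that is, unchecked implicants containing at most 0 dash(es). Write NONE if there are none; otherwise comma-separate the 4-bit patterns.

0111

Round 0: 0100✓ 0111 1000✓ 1001✓ 1010✓ 1011✓ 1100✓ 1101✓ 1110✓
Round 1: -100 1-00✓ 1-01✓ 1-10✓ 10-0✓ 10-1✓ 100-✓ 101-✓ 11-0✓ 110-✓
Round 2: 1--0 1-0- 10--
PIs = {-100, 0111, 1--0, 1-0-, 10--}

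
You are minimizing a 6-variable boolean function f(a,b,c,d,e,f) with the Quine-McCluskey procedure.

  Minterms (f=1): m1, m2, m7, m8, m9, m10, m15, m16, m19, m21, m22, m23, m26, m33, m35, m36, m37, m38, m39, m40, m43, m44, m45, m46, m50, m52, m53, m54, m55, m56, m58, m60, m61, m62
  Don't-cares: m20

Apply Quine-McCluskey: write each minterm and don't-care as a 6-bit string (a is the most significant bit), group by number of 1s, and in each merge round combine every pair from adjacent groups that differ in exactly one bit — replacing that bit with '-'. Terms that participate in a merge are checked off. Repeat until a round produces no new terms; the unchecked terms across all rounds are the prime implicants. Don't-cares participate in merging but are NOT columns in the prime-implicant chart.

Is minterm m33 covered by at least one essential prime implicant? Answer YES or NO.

NO

size-2^0 implicants → 000001(✓)  000010(✓)  000111(✓)  001000(✓)  001001(✓)  001010(✓)  001111(✓)  010000(✓)  010011(✓)  010100(✓)  010101(✓)  010110(✓)  010111(✓)  011010(✓)  100001(✓)  100011(✓)  100100(✓)  100101(✓)  100110(✓)  100111(✓)  101000(✓)  101011(✓)  101100(✓)  101101(✓)  101110(✓)  110010(✓)  110100(✓)  110101(✓)  110110(✓)  110111(✓)  111000(✓)  111010(✓)  111100(✓)  111101(✓)  111110(✓)
size-2^1 implicants → -00001  -00111(✓)  -01000  -10100(✓)  -10101(✓)  -10110(✓)  -10111(✓)  -11010  0-0111(✓)  0-1010  00-001  00-010  00-111  0010-0  00100-  010-00  010-11  0101-0(✓)  0101-1(✓)  01010-(✓)  01011-(✓)  1-0100(✓)  1-0101(✓)  1-0110(✓)  1-0111(✓)  1-1000(✓)  1-1100(✓)  1-1101(✓)  1-1110(✓)  10-011  10-100(✓)  10-101(✓)  10-110(✓)  100-01(✓)  100-11(✓)  1000-1(✓)  1001-0(✓)  1001-1(✓)  10010-(✓)  10011-(✓)  101-00(✓)  1011-0(✓)  10110-(✓)  11-010(✓)  11-100(✓)  11-101(✓)  11-110(✓)  110-10(✓)  1101-0(✓)  1101-1(✓)  11010-(✓)  11011-(✓)  111-00(✓)  111-10(✓)  1110-0(✓)  1111-0(✓)  11110-(✓)
size-2^2 implicants → --0111  -101-0(✓)  -101-1(✓)  -1010-(✓)  -1011-(✓)  0101--(✓)  1--100(✓)  1--101(✓)  1--110(✓)  1-01-0(✓)  1-01-1(✓)  1-010-(✓)  1-011-(✓)  1-1-00  1-11-0(✓)  1-110-(✓)  10-1-0(✓)  10-10-(✓)  100--1  1001--(✓)  11--10  11-1-0(✓)  11-10-(✓)  1101--(✓)  111--0
size-2^3 implicants → -101--  1--1-0  1--10-  1-01--
Unchecked terms (primes): --0111, -00001, -01000, -101--, -11010, 0-1010, 00-001, 00-010, 00-111, 0010-0, 00100-, 010-00, 010-11, 1--1-0, 1--10-, 1-01--, 1-1-00, 10-011, 100--1, 11--10, 111--0
Minterm coverage:
  m1 ⊆ -00001,00-001
  m2 ⊆ 00-010 [E]
  m7 ⊆ --0111,00-111
  m8 ⊆ -01000,0010-0,00100-
  m9 ⊆ 00-001,00100-
  m10 ⊆ 0-1010,00-010,0010-0
  m15 ⊆ 00-111 [E]
  m16 ⊆ 010-00 [E]
  m19 ⊆ 010-11 [E]
  m21 ⊆ -101-- [E]
  m22 ⊆ -101-- [E]
  m23 ⊆ --0111,-101--,010-11
  m26 ⊆ -11010,0-1010
  m33 ⊆ -00001,100--1
  m35 ⊆ 10-011,100--1
  m36 ⊆ 1--1-0,1--10-,1-01--
  m37 ⊆ 1--10-,1-01--,100--1
  m38 ⊆ 1--1-0,1-01--
  m39 ⊆ --0111,1-01--,100--1
  m40 ⊆ -01000,1-1-00
  m43 ⊆ 10-011 [E]
  m44 ⊆ 1--1-0,1--10-,1-1-00
  m45 ⊆ 1--10- [E]
  m46 ⊆ 1--1-0 [E]
  m50 ⊆ 11--10 [E]
  m52 ⊆ -101--,1--1-0,1--10-,1-01--
  m53 ⊆ -101--,1--10-,1-01--
  m54 ⊆ -101--,1--1-0,1-01--,11--10
  m55 ⊆ --0111,-101--,1-01--
  m56 ⊆ 1-1-00,111--0
  m58 ⊆ -11010,11--10,111--0
  m60 ⊆ 1--1-0,1--10-,1-1-00,111--0
  m61 ⊆ 1--10- [E]
  m62 ⊆ 1--1-0,11--10,111--0
E = {-101--, 00-010, 00-111, 010-00, 010-11, 1--1-0, 1--10-, 10-011, 11--10}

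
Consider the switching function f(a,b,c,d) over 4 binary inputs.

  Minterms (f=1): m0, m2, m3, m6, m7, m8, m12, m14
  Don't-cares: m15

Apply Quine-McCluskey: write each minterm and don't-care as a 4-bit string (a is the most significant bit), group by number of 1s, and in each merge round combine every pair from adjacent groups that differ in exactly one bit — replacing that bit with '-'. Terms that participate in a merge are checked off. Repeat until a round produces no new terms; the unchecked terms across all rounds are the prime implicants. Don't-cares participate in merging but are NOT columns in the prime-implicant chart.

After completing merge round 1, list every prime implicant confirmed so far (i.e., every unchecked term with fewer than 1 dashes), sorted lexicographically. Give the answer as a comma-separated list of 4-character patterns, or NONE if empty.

Round 0: 0000✓ 0010✓ 0011✓ 0110✓ 0111✓ 1000✓ 1100✓ 1110✓ 1111✓
Round 1: -000 -110✓ -111✓ 0-10✓ 0-11✓ 00-0 001-✓ 011-✓ 1-00 11-0 111-✓
Round 2: -11- 0-1-
PIs = {-000, -11-, 0-1-, 00-0, 1-00, 11-0}

NONE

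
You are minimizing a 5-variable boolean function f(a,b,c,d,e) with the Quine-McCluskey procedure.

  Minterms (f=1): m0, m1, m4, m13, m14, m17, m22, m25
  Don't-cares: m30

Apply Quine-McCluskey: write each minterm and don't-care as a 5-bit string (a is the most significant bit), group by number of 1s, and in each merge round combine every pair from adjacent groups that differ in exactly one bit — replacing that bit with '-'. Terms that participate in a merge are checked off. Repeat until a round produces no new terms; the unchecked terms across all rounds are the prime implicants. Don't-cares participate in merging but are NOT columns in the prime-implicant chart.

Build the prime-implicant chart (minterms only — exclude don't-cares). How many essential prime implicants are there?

[col 0] 00000*, 00001*, 00100*, 01101, 01110*, 10001*, 10110*, 11001*, 11110*
[col 1] -0001, -1110, 00-00, 0000-, 1-001, 1-110
Prime implicants: -0001, -1110, 00-00, 0000-, 01101, 1-001, 1-110
PI chart (minterm → PIs covering it):
  0 | 00-00,0000-
  1 | -0001,0000-
  4 | 00-00  (sole → essential)
  13 | 01101  (sole → essential)
  14 | -1110  (sole → essential)
  17 | -0001,1-001
  22 | 1-110  (sole → essential)
  25 | 1-001  (sole → essential)
Essential prime implicants: -1110, 00-00, 01101, 1-001, 1-110

5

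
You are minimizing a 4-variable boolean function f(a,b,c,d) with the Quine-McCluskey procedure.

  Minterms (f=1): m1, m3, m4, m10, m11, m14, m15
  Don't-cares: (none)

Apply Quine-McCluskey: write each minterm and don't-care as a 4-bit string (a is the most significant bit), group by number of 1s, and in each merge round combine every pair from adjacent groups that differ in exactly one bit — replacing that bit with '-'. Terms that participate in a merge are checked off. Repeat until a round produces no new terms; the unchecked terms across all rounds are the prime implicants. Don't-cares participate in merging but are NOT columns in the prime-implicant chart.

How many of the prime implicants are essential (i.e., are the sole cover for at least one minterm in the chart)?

Round 0: 0001✓ 0011✓ 0100 1010✓ 1011✓ 1110✓ 1111✓
Round 1: -011 00-1 1-10✓ 1-11✓ 101-✓ 111-✓
Round 2: 1-1-
PIs = {-011, 00-1, 0100, 1-1-}
Coverage chart:
  m1: 00-1 ←essential
  m3: -011,00-1
  m4: 0100 ←essential
  m10: 1-1- ←essential
  m11: -011,1-1-
  m14: 1-1- ←essential
  m15: 1-1- ←essential
Essential: 00-1, 0100, 1-1-

3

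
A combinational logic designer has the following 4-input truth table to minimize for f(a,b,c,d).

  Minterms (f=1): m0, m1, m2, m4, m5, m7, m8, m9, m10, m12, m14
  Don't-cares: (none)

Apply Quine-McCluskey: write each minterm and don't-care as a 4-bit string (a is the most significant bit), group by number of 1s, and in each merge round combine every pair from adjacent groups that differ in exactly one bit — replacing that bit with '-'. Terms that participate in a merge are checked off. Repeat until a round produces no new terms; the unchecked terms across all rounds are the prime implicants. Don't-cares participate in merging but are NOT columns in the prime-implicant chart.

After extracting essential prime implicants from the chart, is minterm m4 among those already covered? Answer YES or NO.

Round 0: 0000✓ 0001✓ 0010✓ 0100✓ 0101✓ 0111✓ 1000✓ 1001✓ 1010✓ 1100✓ 1110✓
Round 1: -000✓ -001✓ -010✓ -100✓ 0-00✓ 0-01✓ 00-0✓ 000-✓ 01-1 010-✓ 1-00✓ 1-10✓ 10-0✓ 100-✓ 11-0✓
Round 2: --00 -0-0 -00- 0-0- 1--0
PIs = {--00, -0-0, -00-, 0-0-, 01-1, 1--0}
Coverage chart:
  m0: --00,-0-0,-00-,0-0-
  m1: -00-,0-0-
  m2: -0-0 ←essential
  m4: --00,0-0-
  m5: 0-0-,01-1
  m7: 01-1 ←essential
  m8: --00,-0-0,-00-,1--0
  m9: -00- ←essential
  m10: -0-0,1--0
  m12: --00,1--0
  m14: 1--0 ←essential
Essential: -0-0, -00-, 01-1, 1--0

NO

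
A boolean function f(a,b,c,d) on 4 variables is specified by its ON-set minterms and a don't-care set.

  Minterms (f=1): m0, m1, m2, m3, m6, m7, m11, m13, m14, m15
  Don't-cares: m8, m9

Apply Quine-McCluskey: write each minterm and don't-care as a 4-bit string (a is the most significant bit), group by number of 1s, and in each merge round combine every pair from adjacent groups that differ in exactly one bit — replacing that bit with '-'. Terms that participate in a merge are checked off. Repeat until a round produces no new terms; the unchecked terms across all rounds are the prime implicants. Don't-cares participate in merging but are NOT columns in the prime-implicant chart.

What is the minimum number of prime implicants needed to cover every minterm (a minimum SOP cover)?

3

size-2^0 implicants → 0000(✓)  0001(✓)  0010(✓)  0011(✓)  0110(✓)  0111(✓)  1000(✓)  1001(✓)  1011(✓)  1101(✓)  1110(✓)  1111(✓)
size-2^1 implicants → -000(✓)  -001(✓)  -011(✓)  -110(✓)  -111(✓)  0-10(✓)  0-11(✓)  00-0(✓)  00-1(✓)  000-(✓)  001-(✓)  011-(✓)  1-01(✓)  1-11(✓)  10-1(✓)  100-(✓)  11-1(✓)  111-(✓)
size-2^2 implicants → --11  -0-1  -00-  -11-  0-1-  00--  1--1
Unchecked terms (primes): --11, -0-1, -00-, -11-, 0-1-, 00--, 1--1
Minterm coverage:
  m0 ⊆ -00-,00--
  m1 ⊆ -0-1,-00-,00--
  m2 ⊆ 0-1-,00--
  m3 ⊆ --11,-0-1,0-1-,00--
  m6 ⊆ -11-,0-1-
  m7 ⊆ --11,-11-,0-1-
  m11 ⊆ --11,-0-1,1--1
  m13 ⊆ 1--1 [E]
  m14 ⊆ -11- [E]
  m15 ⊆ --11,-11-,1--1
E = {-11-, 1--1}
Petrick residual → 00--
Cover = bc + a'b' + ad  |cover|=3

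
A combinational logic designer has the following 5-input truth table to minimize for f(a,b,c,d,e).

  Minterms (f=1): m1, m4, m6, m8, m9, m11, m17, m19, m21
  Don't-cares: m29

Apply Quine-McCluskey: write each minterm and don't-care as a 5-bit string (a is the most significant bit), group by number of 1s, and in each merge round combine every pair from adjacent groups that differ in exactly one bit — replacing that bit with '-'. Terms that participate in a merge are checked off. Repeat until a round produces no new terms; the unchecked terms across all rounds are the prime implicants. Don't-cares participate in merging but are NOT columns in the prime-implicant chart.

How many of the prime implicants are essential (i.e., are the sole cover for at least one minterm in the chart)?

[col 0] 00001*, 00100*, 00110*, 01000*, 01001*, 01011*, 10001*, 10011*, 10101*, 11101*
[col 1] -0001, 0-001, 001-0, 010-1, 0100-, 1-101, 10-01, 100-1
Prime implicants: -0001, 0-001, 001-0, 010-1, 0100-, 1-101, 10-01, 100-1
PI chart (minterm → PIs covering it):
  1 | -0001,0-001
  4 | 001-0  (sole → essential)
  6 | 001-0  (sole → essential)
  8 | 0100-  (sole → essential)
  9 | 0-001,010-1,0100-
  11 | 010-1  (sole → essential)
  17 | -0001,10-01,100-1
  19 | 100-1  (sole → essential)
  21 | 1-101,10-01
Essential prime implicants: 001-0, 010-1, 0100-, 100-1

4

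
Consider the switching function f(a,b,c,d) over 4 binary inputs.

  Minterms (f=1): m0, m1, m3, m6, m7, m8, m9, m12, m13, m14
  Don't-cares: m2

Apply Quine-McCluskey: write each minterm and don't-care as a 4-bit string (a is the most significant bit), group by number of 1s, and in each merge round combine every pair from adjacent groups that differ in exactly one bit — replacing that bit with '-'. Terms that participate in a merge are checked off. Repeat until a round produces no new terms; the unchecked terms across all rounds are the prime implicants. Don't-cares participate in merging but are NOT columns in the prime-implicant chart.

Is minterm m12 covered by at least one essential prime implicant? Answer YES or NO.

[col 0] 0000*, 0001*, 0010*, 0011*, 0110*, 0111*, 1000*, 1001*, 1100*, 1101*, 1110*
[col 1] -000*, -001*, -110, 0-10*, 0-11*, 00-0*, 00-1*, 000-*, 001-*, 011-*, 1-00*, 1-01*, 100-*, 11-0, 110-*
[col 2] -00-, 0-1-, 00--, 1-0-
Prime implicants: -00-, -110, 0-1-, 00--, 1-0-, 11-0
PI chart (minterm → PIs covering it):
  0 | -00-,00--
  1 | -00-,00--
  3 | 0-1-,00--
  6 | -110,0-1-
  7 | 0-1-  (sole → essential)
  8 | -00-,1-0-
  9 | -00-,1-0-
  12 | 1-0-,11-0
  13 | 1-0-  (sole → essential)
  14 | -110,11-0
Essential prime implicants: 0-1-, 1-0-

YES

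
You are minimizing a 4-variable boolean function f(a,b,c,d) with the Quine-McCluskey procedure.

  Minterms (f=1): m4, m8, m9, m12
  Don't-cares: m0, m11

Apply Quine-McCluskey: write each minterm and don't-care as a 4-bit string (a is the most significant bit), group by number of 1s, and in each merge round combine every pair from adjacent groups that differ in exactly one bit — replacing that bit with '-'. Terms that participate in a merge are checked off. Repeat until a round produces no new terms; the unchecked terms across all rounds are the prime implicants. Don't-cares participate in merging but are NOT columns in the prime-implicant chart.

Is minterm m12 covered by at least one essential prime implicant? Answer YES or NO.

[col 0] 0000*, 0100*, 1000*, 1001*, 1011*, 1100*
[col 1] -000*, -100*, 0-00*, 1-00*, 10-1, 100-
[col 2] --00
Prime implicants: --00, 10-1, 100-
PI chart (minterm → PIs covering it):
  4 | --00  (sole → essential)
  8 | --00,100-
  9 | 10-1,100-
  12 | --00  (sole → essential)
Essential prime implicants: --00

YES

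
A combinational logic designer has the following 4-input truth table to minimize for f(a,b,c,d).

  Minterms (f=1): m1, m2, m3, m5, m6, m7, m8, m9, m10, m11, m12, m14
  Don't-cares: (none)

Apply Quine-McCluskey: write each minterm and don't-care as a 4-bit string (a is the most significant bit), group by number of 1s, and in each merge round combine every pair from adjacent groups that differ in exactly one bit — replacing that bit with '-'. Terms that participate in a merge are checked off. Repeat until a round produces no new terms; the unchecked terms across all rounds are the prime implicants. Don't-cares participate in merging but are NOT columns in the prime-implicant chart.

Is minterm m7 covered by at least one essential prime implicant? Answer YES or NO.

Round 0: 0001✓ 0010✓ 0011✓ 0101✓ 0110✓ 0111✓ 1000✓ 1001✓ 1010✓ 1011✓ 1100✓ 1110✓
Round 1: -001✓ -010✓ -011✓ -110✓ 0-01✓ 0-10✓ 0-11✓ 00-1✓ 001-✓ 01-1✓ 011-✓ 1-00✓ 1-10✓ 10-0✓ 10-1✓ 100-✓ 101-✓ 11-0✓
Round 2: --10 -0-1 -01- 0--1 0-1- 1--0 10--
PIs = {--10, -0-1, -01-, 0--1, 0-1-, 1--0, 10--}
Coverage chart:
  m1: -0-1,0--1
  m2: --10,-01-,0-1-
  m3: -0-1,-01-,0--1,0-1-
  m5: 0--1 ←essential
  m6: --10,0-1-
  m7: 0--1,0-1-
  m8: 1--0,10--
  m9: -0-1,10--
  m10: --10,-01-,1--0,10--
  m11: -0-1,-01-,10--
  m12: 1--0 ←essential
  m14: --10,1--0
Essential: 0--1, 1--0

YES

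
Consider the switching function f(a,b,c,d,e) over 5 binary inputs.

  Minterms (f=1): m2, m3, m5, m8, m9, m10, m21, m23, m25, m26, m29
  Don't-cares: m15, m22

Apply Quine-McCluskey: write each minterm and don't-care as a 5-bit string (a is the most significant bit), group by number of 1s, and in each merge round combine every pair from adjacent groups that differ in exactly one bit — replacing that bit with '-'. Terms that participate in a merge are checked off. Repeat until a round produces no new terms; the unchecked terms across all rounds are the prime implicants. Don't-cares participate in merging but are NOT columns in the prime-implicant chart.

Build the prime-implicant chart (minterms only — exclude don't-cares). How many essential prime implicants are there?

3

Round 0: 00010✓ 00011✓ 00101✓ 01000✓ 01001✓ 01010✓ 01111 10101✓ 10110✓ 10111✓ 11001✓ 11010✓ 11101✓
Round 1: -0101 -1001 -1010 0-010 0001- 010-0 0100- 1-101 101-1 1011- 11-01
PIs = {-0101, -1001, -1010, 0-010, 0001-, 010-0, 0100-, 01111, 1-101, 101-1, 1011-, 11-01}
Coverage chart:
  m2: 0-010,0001-
  m3: 0001- ←essential
  m5: -0101 ←essential
  m8: 010-0,0100-
  m9: -1001,0100-
  m10: -1010,0-010,010-0
  m21: -0101,1-101,101-1
  m23: 101-1,1011-
  m25: -1001,11-01
  m26: -1010 ←essential
  m29: 1-101,11-01
Essential: -0101, -1010, 0001-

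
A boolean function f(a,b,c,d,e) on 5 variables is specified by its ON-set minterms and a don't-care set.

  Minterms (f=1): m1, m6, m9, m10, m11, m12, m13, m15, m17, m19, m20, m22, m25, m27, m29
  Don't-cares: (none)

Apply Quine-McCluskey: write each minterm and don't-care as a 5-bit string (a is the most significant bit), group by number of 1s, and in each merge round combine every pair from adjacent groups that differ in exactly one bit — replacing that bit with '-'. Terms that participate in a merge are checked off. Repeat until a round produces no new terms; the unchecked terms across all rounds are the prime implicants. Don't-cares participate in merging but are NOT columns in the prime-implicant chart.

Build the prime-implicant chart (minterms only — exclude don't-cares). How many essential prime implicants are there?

size-2^0 implicants → 00001(✓)  00110(✓)  01001(✓)  01010(✓)  01011(✓)  01100(✓)  01101(✓)  01111(✓)  10001(✓)  10011(✓)  10100(✓)  10110(✓)  11001(✓)  11011(✓)  11101(✓)
size-2^1 implicants → -0001(✓)  -0110  -1001(✓)  -1011(✓)  -1101(✓)  0-001(✓)  01-01(✓)  01-11(✓)  010-1(✓)  0101-  011-1(✓)  0110-  1-001(✓)  1-011(✓)  100-1(✓)  101-0  11-01(✓)  110-1(✓)
size-2^2 implicants → --001  -1-01  -10-1  01--1  1-0-1
Unchecked terms (primes): --001, -0110, -1-01, -10-1, 01--1, 0101-, 0110-, 1-0-1, 101-0
Minterm coverage:
  m1 ⊆ --001 [E]
  m6 ⊆ -0110 [E]
  m9 ⊆ --001,-1-01,-10-1,01--1
  m10 ⊆ 0101- [E]
  m11 ⊆ -10-1,01--1,0101-
  m12 ⊆ 0110- [E]
  m13 ⊆ -1-01,01--1,0110-
  m15 ⊆ 01--1 [E]
  m17 ⊆ --001,1-0-1
  m19 ⊆ 1-0-1 [E]
  m20 ⊆ 101-0 [E]
  m22 ⊆ -0110,101-0
  m25 ⊆ --001,-1-01,-10-1,1-0-1
  m27 ⊆ -10-1,1-0-1
  m29 ⊆ -1-01 [E]
E = {--001, -0110, -1-01, 01--1, 0101-, 0110-, 1-0-1, 101-0}

8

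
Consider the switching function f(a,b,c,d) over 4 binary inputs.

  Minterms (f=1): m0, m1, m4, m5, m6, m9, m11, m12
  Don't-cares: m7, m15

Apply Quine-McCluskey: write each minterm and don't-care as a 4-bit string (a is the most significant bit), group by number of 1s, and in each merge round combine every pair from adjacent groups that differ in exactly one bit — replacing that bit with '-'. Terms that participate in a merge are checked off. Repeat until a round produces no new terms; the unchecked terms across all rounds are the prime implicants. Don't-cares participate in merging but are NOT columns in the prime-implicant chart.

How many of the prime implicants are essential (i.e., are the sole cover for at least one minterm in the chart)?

[col 0] 0000*, 0001*, 0100*, 0101*, 0110*, 0111*, 1001*, 1011*, 1100*, 1111*
[col 1] -001, -100, -111, 0-00*, 0-01*, 000-*, 01-0*, 01-1*, 010-*, 011-*, 1-11, 10-1
[col 2] 0-0-, 01--
Prime implicants: -001, -100, -111, 0-0-, 01--, 1-11, 10-1
PI chart (minterm → PIs covering it):
  0 | 0-0-  (sole → essential)
  1 | -001,0-0-
  4 | -100,0-0-,01--
  5 | 0-0-,01--
  6 | 01--  (sole → essential)
  9 | -001,10-1
  11 | 1-11,10-1
  12 | -100  (sole → essential)
Essential prime implicants: -100, 0-0-, 01--

3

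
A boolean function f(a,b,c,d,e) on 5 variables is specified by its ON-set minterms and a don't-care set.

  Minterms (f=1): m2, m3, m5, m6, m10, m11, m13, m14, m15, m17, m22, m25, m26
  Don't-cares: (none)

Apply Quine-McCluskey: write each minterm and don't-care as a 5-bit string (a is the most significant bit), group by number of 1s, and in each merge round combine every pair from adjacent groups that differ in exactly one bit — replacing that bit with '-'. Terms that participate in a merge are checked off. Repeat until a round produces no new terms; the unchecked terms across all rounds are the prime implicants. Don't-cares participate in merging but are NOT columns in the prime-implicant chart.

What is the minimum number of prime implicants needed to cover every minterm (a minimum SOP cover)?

[col 0] 00010*, 00011*, 00101*, 00110*, 01010*, 01011*, 01101*, 01110*, 01111*, 10001*, 10110*, 11001*, 11010*
[col 1] -0110, -1010, 0-010*, 0-011*, 0-101, 0-110*, 00-10*, 0001-*, 01-10*, 01-11*, 0101-*, 011-1, 0111-*, 1-001
[col 2] 0--10, 0-01-, 01-1-
Prime implicants: -0110, -1010, 0--10, 0-01-, 0-101, 01-1-, 011-1, 1-001
PI chart (minterm → PIs covering it):
  2 | 0--10,0-01-
  3 | 0-01-  (sole → essential)
  5 | 0-101  (sole → essential)
  6 | -0110,0--10
  10 | -1010,0--10,0-01-,01-1-
  11 | 0-01-,01-1-
  13 | 0-101,011-1
  14 | 0--10,01-1-
  15 | 01-1-,011-1
  17 | 1-001  (sole → essential)
  22 | -0110  (sole → essential)
  25 | 1-001  (sole → essential)
  26 | -1010  (sole → essential)
Essential prime implicants: -0110, -1010, 0-01-, 0-101, 1-001
Petrick residual → 01-1-
Minimum SOP uses 6 PIs: b'cde' + bc'de' + a'c'd + a'cd'e + a'bd + ac'd'e

6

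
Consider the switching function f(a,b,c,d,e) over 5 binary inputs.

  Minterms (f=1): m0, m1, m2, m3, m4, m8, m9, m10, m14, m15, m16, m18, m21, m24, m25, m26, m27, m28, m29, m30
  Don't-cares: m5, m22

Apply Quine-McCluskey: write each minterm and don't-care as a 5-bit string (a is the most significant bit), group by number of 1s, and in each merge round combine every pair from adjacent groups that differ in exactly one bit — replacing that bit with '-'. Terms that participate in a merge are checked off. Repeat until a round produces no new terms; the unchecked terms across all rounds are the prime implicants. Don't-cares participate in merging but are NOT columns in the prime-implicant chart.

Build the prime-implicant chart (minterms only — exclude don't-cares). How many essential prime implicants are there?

5

size-2^0 implicants → 00000(✓)  00001(✓)  00010(✓)  00011(✓)  00100(✓)  00101(✓)  01000(✓)  01001(✓)  01010(✓)  01110(✓)  01111(✓)  10000(✓)  10010(✓)  10101(✓)  10110(✓)  11000(✓)  11001(✓)  11010(✓)  11011(✓)  11100(✓)  11101(✓)  11110(✓)
size-2^1 implicants → -0000(✓)  -0010(✓)  -0101  -1000(✓)  -1001(✓)  -1010(✓)  -1110(✓)  0-000(✓)  0-001(✓)  0-010(✓)  00-00(✓)  00-01(✓)  000-0(✓)  000-1(✓)  0000-(✓)  0001-(✓)  0010-(✓)  01-10(✓)  010-0(✓)  0100-(✓)  0111-  1-000(✓)  1-010(✓)  1-101  1-110(✓)  10-10(✓)  100-0(✓)  11-00(✓)  11-01(✓)  11-10(✓)  110-0(✓)  110-1(✓)  1100-(✓)  1101-(✓)  111-0(✓)  1110-(✓)
size-2^2 implicants → --000(✓)  --010(✓)  -00-0(✓)  -1-10  -10-0(✓)  -100-  0-0-0(✓)  0-00-  00-0-  000--  1--10  1-0-0(✓)  11--0  11-0-  110--
size-2^3 implicants → --0-0
Unchecked terms (primes): --0-0, -0101, -1-10, -100-, 0-00-, 00-0-, 000--, 0111-, 1--10, 1-101, 11--0, 11-0-, 110--
Minterm coverage:
  m0 ⊆ --0-0,0-00-,00-0-,000--
  m1 ⊆ 0-00-,00-0-,000--
  m2 ⊆ --0-0,000--
  m3 ⊆ 000-- [E]
  m4 ⊆ 00-0- [E]
  m8 ⊆ --0-0,-100-,0-00-
  m9 ⊆ -100-,0-00-
  m10 ⊆ --0-0,-1-10
  m14 ⊆ -1-10,0111-
  m15 ⊆ 0111- [E]
  m16 ⊆ --0-0 [E]
  m18 ⊆ --0-0,1--10
  m21 ⊆ -0101,1-101
  m24 ⊆ --0-0,-100-,11--0,11-0-,110--
  m25 ⊆ -100-,11-0-,110--
  m26 ⊆ --0-0,-1-10,1--10,11--0,110--
  m27 ⊆ 110-- [E]
  m28 ⊆ 11--0,11-0-
  m29 ⊆ 1-101,11-0-
  m30 ⊆ -1-10,1--10,11--0
E = {--0-0, 00-0-, 000--, 0111-, 110--}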